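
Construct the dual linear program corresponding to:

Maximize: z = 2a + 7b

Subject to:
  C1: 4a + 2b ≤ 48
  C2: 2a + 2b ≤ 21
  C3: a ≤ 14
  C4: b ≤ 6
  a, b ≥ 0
Minimize: z = 48y1 + 21y2 + 14y3 + 6y4

Subject to:
  C1: -4y1 - 2y2 - y3 ≤ -2
  C2: -2y1 - 2y2 - y4 ≤ -7
  y1, y2, y3, y4 ≥ 0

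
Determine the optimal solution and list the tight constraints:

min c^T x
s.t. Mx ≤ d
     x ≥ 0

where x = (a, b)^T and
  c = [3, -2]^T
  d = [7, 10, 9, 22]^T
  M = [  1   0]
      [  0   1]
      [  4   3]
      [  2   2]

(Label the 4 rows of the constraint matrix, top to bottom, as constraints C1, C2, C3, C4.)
Optimal: a = 0, b = 3
Slack at optimum:
  C1: slack = 7
  C2: slack = 7
  C3: slack = 0 (binding)
  C4: slack = 16
  a ≥ 0: a = 0 (binding)
  b ≥ 0: b = 3
Binding constraints: C3, a ≥ 0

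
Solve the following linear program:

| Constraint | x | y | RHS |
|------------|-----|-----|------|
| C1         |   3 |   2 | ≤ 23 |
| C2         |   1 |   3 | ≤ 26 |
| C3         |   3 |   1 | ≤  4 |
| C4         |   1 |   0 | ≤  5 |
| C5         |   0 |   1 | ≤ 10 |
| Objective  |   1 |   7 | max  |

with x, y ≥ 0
x = 0, y = 4, z = 28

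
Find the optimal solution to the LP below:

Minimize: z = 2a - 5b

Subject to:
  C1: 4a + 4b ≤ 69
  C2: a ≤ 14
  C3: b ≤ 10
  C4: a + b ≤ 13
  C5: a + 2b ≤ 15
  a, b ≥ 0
Each vertex is the intersection of two constraint boundaries that also satisfies all remaining constraints:
  a = 0 and b = 0 → (0, 0)
  a + b = 13 and b = 0 → (13, 0)
  a + b = 13 and a + 2b = 15 → (11, 2)
  a + 2b = 15 and a = 0 → (0, 7.5)

Evaluating z = 2a - 5b at each vertex:
  (0, 0): z = 0
  (13, 0): z = 26
  (11, 2): z = 12
  (0, 7.5): z = -37.5

The minimum is at (0, 7.5) with z = -37.5.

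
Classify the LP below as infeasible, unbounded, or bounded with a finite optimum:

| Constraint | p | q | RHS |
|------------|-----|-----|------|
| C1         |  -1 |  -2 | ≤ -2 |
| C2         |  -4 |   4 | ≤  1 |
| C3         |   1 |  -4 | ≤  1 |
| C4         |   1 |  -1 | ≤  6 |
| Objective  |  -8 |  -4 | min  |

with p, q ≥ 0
Feasible point: (1, 1) satisfies every constraint, so the LP is feasible.
Direction d = (1, 1): for each constraint row a, a·d ≤ 0 —
  (-1)(1) + (-2)(1) = -3 ≤ 0
  (-4)(1) + (4)(1) = 0 ≤ 0
  (1)(1) + (-4)(1) = -3 ≤ 0
  (1)(1) + (-1)(1) = 0 ≤ 0
and d ≥ 0, so (1, 1) + t·d stays feasible for every t ≥ 0. Along this ray z = -8p - 4q changes by -12 per unit t, so z → −∞.

Unbounded — the objective can decrease without bound over the feasible region.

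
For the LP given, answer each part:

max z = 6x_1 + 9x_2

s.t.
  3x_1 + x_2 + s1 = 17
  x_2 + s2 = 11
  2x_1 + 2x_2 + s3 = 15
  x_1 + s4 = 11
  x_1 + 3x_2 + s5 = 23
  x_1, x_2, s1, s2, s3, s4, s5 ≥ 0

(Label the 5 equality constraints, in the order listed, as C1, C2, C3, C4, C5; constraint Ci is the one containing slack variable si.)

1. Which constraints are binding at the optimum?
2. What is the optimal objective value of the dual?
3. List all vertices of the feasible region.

1. C3, x_1 ≥ 0
2. 67.5 (by strong duality, equal to the primal optimum)
3. (0, 0), (5.667, 0), (4.75, 2.75), (0, 7.5)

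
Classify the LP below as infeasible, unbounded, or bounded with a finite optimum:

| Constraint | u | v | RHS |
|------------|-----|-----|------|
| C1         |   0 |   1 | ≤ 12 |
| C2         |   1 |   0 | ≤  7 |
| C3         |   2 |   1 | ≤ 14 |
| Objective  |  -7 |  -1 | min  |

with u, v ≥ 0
The point (7, 0) satisfies every constraint, so the LP is feasible; the constraints give u ≤ 7 and v ≤ 12, which with u, v ≥ 0 keep the feasible region inside a bounded box. A feasible, bounded LP attains a finite optimum at a vertex.

Evaluating z = -7u - v at each vertex:
  (0, 0): z = 0
  (7, 0): z = -49
  (1, 12): z = -19
  (0, 12): z = -12

The LP has an optimal solution: (7, 0) with z = -49.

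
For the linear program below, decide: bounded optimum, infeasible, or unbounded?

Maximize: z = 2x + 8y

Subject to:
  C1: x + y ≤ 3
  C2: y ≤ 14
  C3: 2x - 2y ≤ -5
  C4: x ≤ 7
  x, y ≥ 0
The point (0, 3) satisfies every constraint, so the LP is feasible; the constraints give x ≤ 7 and y ≤ 14, which with x, y ≥ 0 keep the feasible region inside a bounded box. A feasible, bounded LP attains a finite optimum at a vertex.

Evaluating z = 2x + 8y at each vertex:
  (0, 2.5): z = 20
  (0.25, 2.75): z = 22.5
  (0, 3): z = 24

Feasible with finite optimum z* = 24 at (0, 3).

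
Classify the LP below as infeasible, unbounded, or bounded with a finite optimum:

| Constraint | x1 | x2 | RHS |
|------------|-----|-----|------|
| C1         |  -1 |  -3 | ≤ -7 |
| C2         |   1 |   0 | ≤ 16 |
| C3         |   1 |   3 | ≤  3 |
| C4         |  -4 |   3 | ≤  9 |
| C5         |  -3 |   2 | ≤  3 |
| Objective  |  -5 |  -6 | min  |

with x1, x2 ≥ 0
C3 requires x1 + 3x2 ≤ 3, while C1 (-x1 - 3x2 ≤ -7) is equivalent to x1 + 3x2 ≥ 7. Together they would need 7 ≤ x1 + 3x2 ≤ 3, which is impossible since 7 > 3. No point satisfies all constraints.

Infeasible — the constraint set is empty.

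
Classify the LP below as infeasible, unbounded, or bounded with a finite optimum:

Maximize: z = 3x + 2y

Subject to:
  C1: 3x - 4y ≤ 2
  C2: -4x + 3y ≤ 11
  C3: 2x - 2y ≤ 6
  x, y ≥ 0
Feasible point: (0, 0) satisfies every constraint, so the LP is feasible.
Direction d = (1, 1): for each constraint row a, a·d ≤ 0 —
  (3)(1) + (-4)(1) = -1 ≤ 0
  (-4)(1) + (3)(1) = -1 ≤ 0
  (2)(1) + (-2)(1) = 0 ≤ 0
and d ≥ 0, so (0, 0) + t·d stays feasible for every t ≥ 0. Along this ray z = 3x + 2y changes by 5 per unit t, so z → +∞.

The LP is unbounded; z can be made arbitrarily large.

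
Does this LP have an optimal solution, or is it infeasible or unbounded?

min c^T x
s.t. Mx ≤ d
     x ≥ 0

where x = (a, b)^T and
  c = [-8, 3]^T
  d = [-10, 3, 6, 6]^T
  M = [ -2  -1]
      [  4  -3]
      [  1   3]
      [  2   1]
One constraint requires 2a + b ≤ 6, while the constraint -2a - b ≤ -10 is equivalent to 2a + b ≥ 10. Together they would need 10 ≤ 2a + b ≤ 6, which is impossible since 10 > 6. No point satisfies all constraints.

Infeasible: no point satisfies all constraints simultaneously.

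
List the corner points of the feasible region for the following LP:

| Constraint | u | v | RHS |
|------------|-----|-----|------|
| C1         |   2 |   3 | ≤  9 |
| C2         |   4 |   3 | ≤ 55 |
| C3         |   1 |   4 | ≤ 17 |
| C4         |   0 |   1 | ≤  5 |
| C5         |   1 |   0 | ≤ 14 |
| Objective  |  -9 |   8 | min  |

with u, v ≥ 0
Each vertex is the intersection of two constraint boundaries that also satisfies all remaining constraints:
  u = 0 and v = 0 → (0, 0)
  2u + 3v = 9 and v = 0 → (4.5, 0)
  2u + 3v = 9 and u = 0 → (0, 3)

Vertices: (0, 0), (4.5, 0), (0, 3)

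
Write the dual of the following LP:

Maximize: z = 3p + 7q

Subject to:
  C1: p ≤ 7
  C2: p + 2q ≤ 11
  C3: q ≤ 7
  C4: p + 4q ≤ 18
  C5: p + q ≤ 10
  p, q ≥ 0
Minimize: z = 7y1 + 11y2 + 7y3 + 18y4 + 10y5

Subject to:
  C1: -y1 - y2 - y4 - y5 ≤ -3
  C2: -2y2 - y3 - 4y4 - y5 ≤ -7
  y1, y2, y3, y4, y5 ≥ 0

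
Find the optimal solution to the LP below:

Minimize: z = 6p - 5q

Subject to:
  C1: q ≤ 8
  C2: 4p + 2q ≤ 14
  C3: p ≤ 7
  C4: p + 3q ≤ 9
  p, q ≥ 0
Each vertex is the intersection of two constraint boundaries that also satisfies all remaining constraints:
  p = 0 and q = 0 → (0, 0)
  4p + 2q = 14 and q = 0 → (3.5, 0)
  4p + 2q = 14 and p + 3q = 9 → (2.4, 2.2)
  p + 3q = 9 and p = 0 → (0, 3)

Evaluating z = 6p - 5q at each vertex:
  (0, 0): z = 0
  (3.5, 0): z = 21
  (2.4, 2.2): z = 3.4
  (0, 3): z = -15

The minimum is at (0, 3) with z = -15.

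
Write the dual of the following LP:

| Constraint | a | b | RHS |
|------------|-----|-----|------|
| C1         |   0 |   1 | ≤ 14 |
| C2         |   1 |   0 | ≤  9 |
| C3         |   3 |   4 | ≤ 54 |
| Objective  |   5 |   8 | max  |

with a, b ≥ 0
Minimize: z = 14y1 + 9y2 + 54y3

Subject to:
  C1: -y2 - 3y3 ≤ -5
  C2: -y1 - 4y3 ≤ -8
  y1, y2, y3 ≥ 0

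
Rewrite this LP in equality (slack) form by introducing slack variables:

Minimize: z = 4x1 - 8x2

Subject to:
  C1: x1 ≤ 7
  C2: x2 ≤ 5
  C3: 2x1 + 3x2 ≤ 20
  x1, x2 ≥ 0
min z = 4x1 - 8x2

s.t.
  x1 + s1 = 7
  x2 + s2 = 5
  2x1 + 3x2 + s3 = 20
  x1, x2, s1, s2, s3 ≥ 0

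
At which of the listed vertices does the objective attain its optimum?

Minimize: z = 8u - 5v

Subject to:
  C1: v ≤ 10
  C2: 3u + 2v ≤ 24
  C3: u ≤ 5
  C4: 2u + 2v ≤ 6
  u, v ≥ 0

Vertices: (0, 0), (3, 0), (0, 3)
Evaluating z = 8u - 5v at each vertex:
  (0, 0): z = 0
  (3, 0): z = 24
  (0, 3): z = -15

The smallest value is z = -15, attained at (0, 3).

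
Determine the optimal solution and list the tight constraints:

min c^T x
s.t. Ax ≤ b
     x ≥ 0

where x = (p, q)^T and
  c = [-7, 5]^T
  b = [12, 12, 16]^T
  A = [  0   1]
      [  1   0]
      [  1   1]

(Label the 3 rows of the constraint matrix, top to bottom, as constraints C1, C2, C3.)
Optimal: p = 12, q = 0
Slack at optimum:
  C1: slack = 12
  C2: slack = 0 (binding)
  C3: slack = 4
  p ≥ 0: p = 12
  q ≥ 0: q = 0 (binding)
Binding constraints: C2, q ≥ 0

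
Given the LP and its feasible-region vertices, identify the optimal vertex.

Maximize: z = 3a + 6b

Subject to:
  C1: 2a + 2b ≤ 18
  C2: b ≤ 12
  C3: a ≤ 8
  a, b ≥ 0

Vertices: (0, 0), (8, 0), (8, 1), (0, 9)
Evaluating z = 3a + 6b at each vertex:
  (0, 0): z = 0
  (8, 0): z = 24
  (8, 1): z = 30
  (0, 9): z = 54

The largest value is z = 54, attained at (0, 9).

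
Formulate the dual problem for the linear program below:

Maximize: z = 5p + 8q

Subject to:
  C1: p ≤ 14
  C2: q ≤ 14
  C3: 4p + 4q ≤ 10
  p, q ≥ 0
Minimize: z = 14y1 + 14y2 + 10y3

Subject to:
  C1: -y1 - 4y3 ≤ -5
  C2: -y2 - 4y3 ≤ -8
  y1, y2, y3 ≥ 0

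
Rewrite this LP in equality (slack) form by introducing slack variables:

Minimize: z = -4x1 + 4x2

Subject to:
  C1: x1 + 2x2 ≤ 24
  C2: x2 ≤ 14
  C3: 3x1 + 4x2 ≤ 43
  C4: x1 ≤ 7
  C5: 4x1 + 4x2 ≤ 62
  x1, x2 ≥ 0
min z = -4x1 + 4x2

s.t.
  x1 + 2x2 + s1 = 24
  x2 + s2 = 14
  3x1 + 4x2 + s3 = 43
  x1 + s4 = 7
  4x1 + 4x2 + s5 = 62
  x1, x2, s1, s2, s3, s4, s5 ≥ 0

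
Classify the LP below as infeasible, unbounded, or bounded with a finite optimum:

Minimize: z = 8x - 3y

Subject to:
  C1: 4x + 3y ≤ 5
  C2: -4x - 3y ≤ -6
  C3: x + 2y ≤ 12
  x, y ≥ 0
C1 requires 4x + 3y ≤ 5, while C2 (-4x - 3y ≤ -6) is equivalent to 4x + 3y ≥ 6. Together they would need 6 ≤ 4x + 3y ≤ 5, which is impossible since 6 > 5. No point satisfies all constraints.

The feasible region is empty; the LP is infeasible.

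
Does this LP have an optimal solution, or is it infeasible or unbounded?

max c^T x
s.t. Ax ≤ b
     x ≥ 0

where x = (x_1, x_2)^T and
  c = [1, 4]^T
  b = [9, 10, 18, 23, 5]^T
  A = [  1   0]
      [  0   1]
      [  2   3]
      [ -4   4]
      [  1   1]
The point (0, 5) satisfies every constraint, so the LP is feasible; the constraints give x_1 ≤ 9 and x_2 ≤ 10, which with x_1, x_2 ≥ 0 keep the feasible region inside a bounded box. A feasible, bounded LP attains a finite optimum at a vertex.

Evaluating z = x_1 + 4x_2 at each vertex:
  (0, 0): z = 0
  (5, 0): z = 5
  (0, 5): z = 20

Bounded optimum: z* = 20 at (0, 5).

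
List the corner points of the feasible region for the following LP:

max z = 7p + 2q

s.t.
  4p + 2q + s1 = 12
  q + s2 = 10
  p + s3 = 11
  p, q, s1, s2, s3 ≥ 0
Each vertex is the intersection of two constraint boundaries that also satisfies all remaining constraints:
  p = 0 and q = 0 → (0, 0)
  4p + 2q = 12 and q = 0 → (3, 0)
  4p + 2q = 12 and p = 0 → (0, 6)

Vertices: (0, 0), (3, 0), (0, 6)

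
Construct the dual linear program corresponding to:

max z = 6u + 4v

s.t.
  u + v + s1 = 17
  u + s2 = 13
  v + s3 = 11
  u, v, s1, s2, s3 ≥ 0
Minimize: z = 17y1 + 13y2 + 11y3

Subject to:
  C1: -y1 - y2 ≤ -6
  C2: -y1 - y3 ≤ -4
  y1, y2, y3 ≥ 0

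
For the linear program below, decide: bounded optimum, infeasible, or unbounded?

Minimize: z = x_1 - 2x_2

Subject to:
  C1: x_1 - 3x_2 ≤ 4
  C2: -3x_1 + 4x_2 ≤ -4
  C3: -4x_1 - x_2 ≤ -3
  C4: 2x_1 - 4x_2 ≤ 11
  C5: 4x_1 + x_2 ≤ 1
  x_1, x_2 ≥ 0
C5 requires 4x_1 + x_2 ≤ 1, while C3 (-4x_1 - x_2 ≤ -3) is equivalent to 4x_1 + x_2 ≥ 3. Together they would need 3 ≤ 4x_1 + x_2 ≤ 1, which is impossible since 3 > 1. No point satisfies all constraints.

Infeasible — the constraint set is empty.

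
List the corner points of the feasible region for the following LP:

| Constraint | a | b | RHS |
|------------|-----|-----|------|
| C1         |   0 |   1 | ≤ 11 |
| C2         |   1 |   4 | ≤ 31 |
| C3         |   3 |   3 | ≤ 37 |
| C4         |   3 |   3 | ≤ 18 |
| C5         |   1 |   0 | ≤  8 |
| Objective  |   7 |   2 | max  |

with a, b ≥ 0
Each vertex is the intersection of two constraint boundaries that also satisfies all remaining constraints:
  a = 0 and b = 0 → (0, 0)
  3a + 3b = 18 and b = 0 → (6, 0)
  3a + 3b = 18 and a = 0 → (0, 6)

Vertices: (0, 0), (6, 0), (0, 6)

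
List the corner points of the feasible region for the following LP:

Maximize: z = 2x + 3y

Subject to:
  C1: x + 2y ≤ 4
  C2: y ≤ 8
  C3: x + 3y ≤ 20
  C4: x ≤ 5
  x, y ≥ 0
Each vertex is the intersection of two constraint boundaries that also satisfies all remaining constraints:
  x = 0 and y = 0 → (0, 0)
  x + 2y = 4 and y = 0 → (4, 0)
  x + 2y = 4 and x = 0 → (0, 2)

Vertices: (0, 0), (4, 0), (0, 2)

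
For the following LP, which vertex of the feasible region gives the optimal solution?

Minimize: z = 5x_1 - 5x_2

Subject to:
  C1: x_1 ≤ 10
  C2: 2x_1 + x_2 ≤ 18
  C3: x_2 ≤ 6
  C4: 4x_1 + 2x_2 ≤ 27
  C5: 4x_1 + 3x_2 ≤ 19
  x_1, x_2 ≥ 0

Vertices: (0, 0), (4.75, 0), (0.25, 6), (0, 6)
Evaluating z = 5x_1 - 5x_2 at each vertex:
  (0, 0): z = 0
  (4.75, 0): z = 23.75
  (0.25, 6): z = -28.75
  (0, 6): z = -30

The smallest value is z = -30, attained at (0, 6).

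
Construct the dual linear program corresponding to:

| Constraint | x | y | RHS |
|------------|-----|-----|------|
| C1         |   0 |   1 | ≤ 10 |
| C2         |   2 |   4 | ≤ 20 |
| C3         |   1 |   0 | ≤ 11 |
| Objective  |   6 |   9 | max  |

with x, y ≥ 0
Minimize: z = 10y1 + 20y2 + 11y3

Subject to:
  C1: -2y2 - y3 ≤ -6
  C2: -y1 - 4y2 ≤ -9
  y1, y2, y3 ≥ 0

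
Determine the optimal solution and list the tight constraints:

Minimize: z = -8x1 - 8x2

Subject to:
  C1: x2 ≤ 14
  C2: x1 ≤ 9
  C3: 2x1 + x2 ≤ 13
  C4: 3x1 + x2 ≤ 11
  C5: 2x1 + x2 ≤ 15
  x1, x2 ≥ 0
Optimal: x1 = 0, x2 = 11
Slack at optimum:
  C1: slack = 3
  C2: slack = 9
  C3: slack = 2
  C4: slack = 0 (binding)
  C5: slack = 4
  x1 ≥ 0: x1 = 0 (binding)
  x2 ≥ 0: x2 = 11
Binding constraints: C4, x1 ≥ 0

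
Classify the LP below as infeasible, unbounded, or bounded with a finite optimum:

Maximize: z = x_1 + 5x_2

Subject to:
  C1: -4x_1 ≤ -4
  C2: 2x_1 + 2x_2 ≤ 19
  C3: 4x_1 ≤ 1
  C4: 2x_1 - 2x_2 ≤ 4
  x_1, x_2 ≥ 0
C3 requires 4x_1 ≤ 1, while C1 (-4x_1 ≤ -4) is equivalent to 4x_1 ≥ 4. Together they would need 4 ≤ 4x_1 ≤ 1, which is impossible since 4 > 1. No point satisfies all constraints.

Infeasible — the constraint set is empty.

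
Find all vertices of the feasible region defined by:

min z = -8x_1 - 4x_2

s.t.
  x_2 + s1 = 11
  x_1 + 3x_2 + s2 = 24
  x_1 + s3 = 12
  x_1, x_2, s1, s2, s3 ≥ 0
Each vertex is the intersection of two constraint boundaries that also satisfies all remaining constraints:
  x_1 = 0 and x_2 = 0 → (0, 0)
  x_1 = 12 and x_2 = 0 → (12, 0)
  x_1 + 3x_2 = 24 and x_1 = 12 → (12, 4)
  x_1 + 3x_2 = 24 and x_1 = 0 → (0, 8)

Vertices: (0, 0), (12, 0), (12, 4), (0, 8)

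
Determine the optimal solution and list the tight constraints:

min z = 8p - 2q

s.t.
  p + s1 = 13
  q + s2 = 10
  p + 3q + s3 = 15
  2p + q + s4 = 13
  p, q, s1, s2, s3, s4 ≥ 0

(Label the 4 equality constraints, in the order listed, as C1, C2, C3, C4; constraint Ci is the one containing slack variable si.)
Optimal: p = 0, q = 5
Slack at optimum:
  C1: slack = 13
  C2: slack = 5
  C3: slack = 0 (binding)
  C4: slack = 8
  p ≥ 0: p = 0 (binding)
  q ≥ 0: q = 5
Binding constraints: C3, p ≥ 0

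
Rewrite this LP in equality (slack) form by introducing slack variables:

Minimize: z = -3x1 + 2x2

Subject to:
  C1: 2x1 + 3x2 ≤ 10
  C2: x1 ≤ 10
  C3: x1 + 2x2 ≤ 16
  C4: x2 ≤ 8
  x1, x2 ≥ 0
min z = -3x1 + 2x2

s.t.
  2x1 + 3x2 + s1 = 10
  x1 + s2 = 10
  x1 + 2x2 + s3 = 16
  x2 + s4 = 8
  x1, x2, s1, s2, s3, s4 ≥ 0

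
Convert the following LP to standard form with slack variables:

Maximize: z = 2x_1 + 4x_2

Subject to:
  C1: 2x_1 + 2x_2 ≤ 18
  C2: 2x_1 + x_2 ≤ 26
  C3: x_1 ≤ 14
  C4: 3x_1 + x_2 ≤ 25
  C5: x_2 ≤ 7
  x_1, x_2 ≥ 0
max z = 2x_1 + 4x_2

s.t.
  2x_1 + 2x_2 + s1 = 18
  2x_1 + x_2 + s2 = 26
  x_1 + s3 = 14
  3x_1 + x_2 + s4 = 25
  x_2 + s5 = 7
  x_1, x_2, s1, s2, s3, s4, s5 ≥ 0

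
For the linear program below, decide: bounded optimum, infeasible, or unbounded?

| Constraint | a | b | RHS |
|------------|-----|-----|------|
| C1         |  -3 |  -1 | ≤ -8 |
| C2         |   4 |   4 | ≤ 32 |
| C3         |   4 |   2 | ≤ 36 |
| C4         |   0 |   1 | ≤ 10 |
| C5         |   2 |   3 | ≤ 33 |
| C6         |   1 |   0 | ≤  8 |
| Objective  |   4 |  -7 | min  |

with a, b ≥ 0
The point (0, 8) satisfies every constraint, so the LP is feasible; the constraints give a ≤ 8 and b ≤ 10, which with a, b ≥ 0 keep the feasible region inside a bounded box. A feasible, bounded LP attains a finite optimum at a vertex.

Bounded optimum: z* = -56 at (0, 8).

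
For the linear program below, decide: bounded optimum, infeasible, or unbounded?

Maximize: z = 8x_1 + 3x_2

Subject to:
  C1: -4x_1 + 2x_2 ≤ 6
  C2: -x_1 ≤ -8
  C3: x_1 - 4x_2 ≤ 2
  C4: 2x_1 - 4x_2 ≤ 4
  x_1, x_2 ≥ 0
Feasible point: (8, 3) satisfies every constraint, so the LP is feasible.
Direction d = (1, 1): for each constraint row a, a·d ≤ 0 —
  (-4)(1) + (2)(1) = -2 ≤ 0
  (-1)(1) + (0)(1) = -1 ≤ 0
  (1)(1) + (-4)(1) = -3 ≤ 0
  (2)(1) + (-4)(1) = -2 ≤ 0
and d ≥ 0, so (8, 3) + t·d stays feasible for every t ≥ 0. Along this ray z = 8x_1 + 3x_2 changes by 11 per unit t, so z → +∞.

Unbounded — the objective can increase without bound over the feasible region.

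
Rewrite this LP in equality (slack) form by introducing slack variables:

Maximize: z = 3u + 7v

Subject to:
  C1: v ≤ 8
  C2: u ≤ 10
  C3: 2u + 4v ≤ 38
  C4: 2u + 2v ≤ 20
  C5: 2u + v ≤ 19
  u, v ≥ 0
max z = 3u + 7v

s.t.
  v + s1 = 8
  u + s2 = 10
  2u + 4v + s3 = 38
  2u + 2v + s4 = 20
  2u + v + s5 = 19
  u, v, s1, s2, s3, s4, s5 ≥ 0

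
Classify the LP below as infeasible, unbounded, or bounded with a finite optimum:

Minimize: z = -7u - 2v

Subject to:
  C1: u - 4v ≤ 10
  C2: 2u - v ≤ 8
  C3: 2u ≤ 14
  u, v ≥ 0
Feasible point: (0, 0) satisfies every constraint, so the LP is feasible.
Direction d = (0, 1): for each constraint row a, a·d ≤ 0 —
  (1)(0) + (-4)(1) = -4 ≤ 0
  (2)(0) + (-1)(1) = -1 ≤ 0
  (2)(0) + (0)(1) = 0 ≤ 0
and d ≥ 0, so (0, 0) + t·d stays feasible for every t ≥ 0. Along this ray z = -7u - 2v changes by -2 per unit t, so z → −∞.

The LP is unbounded; z can be made arbitrarily small.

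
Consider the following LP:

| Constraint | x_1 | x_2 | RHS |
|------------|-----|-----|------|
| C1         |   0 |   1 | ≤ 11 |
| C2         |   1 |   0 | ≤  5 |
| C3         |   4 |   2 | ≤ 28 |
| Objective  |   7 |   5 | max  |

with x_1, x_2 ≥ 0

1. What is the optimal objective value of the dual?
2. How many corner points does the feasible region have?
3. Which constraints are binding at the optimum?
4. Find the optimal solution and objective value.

1. 65.5 (by strong duality, equal to the primal optimum)
2. 5
3. C1, C3
4. x_1 = 1.5, x_2 = 11, z = 65.5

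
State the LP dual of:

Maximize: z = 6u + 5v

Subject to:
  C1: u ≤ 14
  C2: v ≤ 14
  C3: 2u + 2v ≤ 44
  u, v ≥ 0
Minimize: z = 14y1 + 14y2 + 44y3

Subject to:
  C1: -y1 - 2y3 ≤ -6
  C2: -y2 - 2y3 ≤ -5
  y1, y2, y3 ≥ 0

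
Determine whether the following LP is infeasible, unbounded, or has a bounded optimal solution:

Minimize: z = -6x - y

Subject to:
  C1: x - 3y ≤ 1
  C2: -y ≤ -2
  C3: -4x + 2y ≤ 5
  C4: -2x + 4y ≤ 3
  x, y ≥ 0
Feasible point: (3, 2) satisfies every constraint, so the LP is feasible.
Direction d = (3, 1): for each constraint row a, a·d ≤ 0 —
  (1)(3) + (-3)(1) = 0 ≤ 0
  (0)(3) + (-1)(1) = -1 ≤ 0
  (-4)(3) + (2)(1) = -10 ≤ 0
  (-2)(3) + (4)(1) = -2 ≤ 0
and d ≥ 0, so (3, 2) + t·d stays feasible for every t ≥ 0. Along this ray z = -6x - y changes by -19 per unit t, so z → −∞.

The LP is unbounded; z can be made arbitrarily small.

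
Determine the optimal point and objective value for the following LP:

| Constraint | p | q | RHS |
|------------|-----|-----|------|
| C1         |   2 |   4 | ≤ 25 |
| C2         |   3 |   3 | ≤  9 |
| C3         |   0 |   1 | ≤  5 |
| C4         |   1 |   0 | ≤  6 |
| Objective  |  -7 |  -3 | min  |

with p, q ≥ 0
Each vertex is the intersection of two constraint boundaries that also satisfies all remaining constraints:
  p = 0 and q = 0 → (0, 0)
  3p + 3q = 9 and q = 0 → (3, 0)
  3p + 3q = 9 and p = 0 → (0, 3)

Evaluating z = -7p - 3q at each vertex:
  (0, 0): z = 0
  (3, 0): z = -21
  (0, 3): z = -9

The minimum is at (3, 0) with z = -21.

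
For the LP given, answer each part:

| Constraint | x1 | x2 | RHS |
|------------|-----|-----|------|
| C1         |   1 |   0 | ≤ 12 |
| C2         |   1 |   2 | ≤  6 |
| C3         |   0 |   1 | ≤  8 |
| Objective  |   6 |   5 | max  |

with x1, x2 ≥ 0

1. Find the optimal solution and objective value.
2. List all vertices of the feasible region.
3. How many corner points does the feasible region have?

1. x1 = 6, x2 = 0, z = 36
2. (0, 0), (6, 0), (0, 3)
3. 3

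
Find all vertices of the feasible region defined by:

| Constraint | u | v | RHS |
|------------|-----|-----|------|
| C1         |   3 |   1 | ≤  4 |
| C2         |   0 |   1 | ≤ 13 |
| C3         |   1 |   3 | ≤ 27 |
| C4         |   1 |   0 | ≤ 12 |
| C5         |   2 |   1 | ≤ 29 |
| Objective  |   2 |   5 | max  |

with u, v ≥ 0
Each vertex is the intersection of two constraint boundaries that also satisfies all remaining constraints:
  u = 0 and v = 0 → (0, 0)
  3u + v = 4 and v = 0 → (1.333, 0)
  3u + v = 4 and u = 0 → (0, 4)

Vertices: (0, 0), (1.333, 0), (0, 4)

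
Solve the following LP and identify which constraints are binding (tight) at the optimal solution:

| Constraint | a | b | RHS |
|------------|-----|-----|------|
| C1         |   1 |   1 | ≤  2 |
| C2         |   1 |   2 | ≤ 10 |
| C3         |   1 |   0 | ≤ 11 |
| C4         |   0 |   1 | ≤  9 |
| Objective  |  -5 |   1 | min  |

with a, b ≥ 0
Optimal: a = 2, b = 0
Binding: C1, b ≥ 0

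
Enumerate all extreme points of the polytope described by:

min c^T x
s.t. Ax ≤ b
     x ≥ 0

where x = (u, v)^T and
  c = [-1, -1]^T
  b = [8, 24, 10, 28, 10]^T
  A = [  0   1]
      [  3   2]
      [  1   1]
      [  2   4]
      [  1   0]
Each vertex is the intersection of two constraint boundaries that also satisfies all remaining constraints:
  u = 0 and v = 0 → (0, 0)
  3u + 2v = 24 and v = 0 → (8, 0)
  3u + 2v = 24 and 2u + 4v = 28 → (5, 4.5)
  2u + 4v = 28 and u = 0 → (0, 7)

Vertices: (0, 0), (8, 0), (5, 4.5), (0, 7)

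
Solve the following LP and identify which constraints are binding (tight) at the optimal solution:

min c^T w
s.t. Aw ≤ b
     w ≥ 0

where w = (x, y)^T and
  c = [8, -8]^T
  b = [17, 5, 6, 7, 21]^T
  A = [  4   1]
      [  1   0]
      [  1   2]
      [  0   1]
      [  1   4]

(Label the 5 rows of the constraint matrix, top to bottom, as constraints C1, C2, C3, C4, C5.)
Optimal: x = 0, y = 3
Binding: C3, x ≥ 0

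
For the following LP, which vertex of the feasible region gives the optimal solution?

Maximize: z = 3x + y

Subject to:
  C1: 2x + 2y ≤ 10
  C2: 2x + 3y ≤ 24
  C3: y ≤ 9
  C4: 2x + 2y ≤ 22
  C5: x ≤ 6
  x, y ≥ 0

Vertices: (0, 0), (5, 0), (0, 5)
Evaluating z = 3x + y at each vertex:
  (0, 0): z = 0
  (5, 0): z = 15
  (0, 5): z = 5

The largest value is z = 15, attained at (5, 0).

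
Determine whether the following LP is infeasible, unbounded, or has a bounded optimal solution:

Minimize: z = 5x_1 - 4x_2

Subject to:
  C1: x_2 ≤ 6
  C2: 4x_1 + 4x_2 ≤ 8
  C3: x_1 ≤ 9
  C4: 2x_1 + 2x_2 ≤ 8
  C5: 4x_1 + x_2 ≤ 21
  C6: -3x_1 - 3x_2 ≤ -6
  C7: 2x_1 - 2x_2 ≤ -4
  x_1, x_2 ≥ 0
The point (0, 2) satisfies every constraint, so the LP is feasible; the constraints give x_1 ≤ 9 and x_2 ≤ 6, which with x_1, x_2 ≥ 0 keep the feasible region inside a bounded box. A feasible, bounded LP attains a finite optimum at a vertex.

Feasible with finite optimum z* = -8 at (0, 2).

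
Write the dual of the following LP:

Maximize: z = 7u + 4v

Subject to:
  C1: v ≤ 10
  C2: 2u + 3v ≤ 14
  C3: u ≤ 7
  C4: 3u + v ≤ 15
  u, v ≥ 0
Minimize: z = 10y1 + 14y2 + 7y3 + 15y4

Subject to:
  C1: -2y2 - y3 - 3y4 ≤ -7
  C2: -y1 - 3y2 - y4 ≤ -4
  y1, y2, y3, y4 ≥ 0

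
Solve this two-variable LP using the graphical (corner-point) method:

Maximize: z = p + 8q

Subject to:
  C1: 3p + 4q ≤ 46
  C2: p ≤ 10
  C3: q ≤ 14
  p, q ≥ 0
Each vertex is the intersection of two constraint boundaries that also satisfies all remaining constraints:
  p = 0 and q = 0 → (0, 0)
  p = 10 and q = 0 → (10, 0)
  3p + 4q = 46 and p = 10 → (10, 4)
  3p + 4q = 46 and p = 0 → (0, 11.5)

Evaluating z = p + 8q at each vertex:
  (0, 0): z = 0
  (10, 0): z = 10
  (10, 4): z = 42
  (0, 11.5): z = 92

The maximum is at (0, 11.5) with z = 92.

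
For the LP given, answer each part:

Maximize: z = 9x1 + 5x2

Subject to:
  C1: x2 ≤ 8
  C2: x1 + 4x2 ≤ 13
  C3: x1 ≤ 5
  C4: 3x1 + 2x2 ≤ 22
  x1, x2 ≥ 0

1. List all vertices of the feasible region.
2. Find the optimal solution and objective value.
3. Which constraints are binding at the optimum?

1. (0, 0), (5, 0), (5, 2), (0, 3.25)
2. x1 = 5, x2 = 2, z = 55
3. C2, C3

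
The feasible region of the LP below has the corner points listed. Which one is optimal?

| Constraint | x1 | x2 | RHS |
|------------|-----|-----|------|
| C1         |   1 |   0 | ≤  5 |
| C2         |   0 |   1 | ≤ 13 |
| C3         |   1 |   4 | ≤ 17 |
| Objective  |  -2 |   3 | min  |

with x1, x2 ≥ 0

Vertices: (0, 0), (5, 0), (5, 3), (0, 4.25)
(5, 0) with z = -10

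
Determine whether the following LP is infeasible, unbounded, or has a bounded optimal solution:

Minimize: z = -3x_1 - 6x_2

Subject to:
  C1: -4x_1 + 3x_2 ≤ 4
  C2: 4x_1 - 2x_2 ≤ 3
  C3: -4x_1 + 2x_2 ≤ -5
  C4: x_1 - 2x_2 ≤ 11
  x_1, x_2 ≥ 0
C2 requires 4x_1 - 2x_2 ≤ 3, while C3 (-4x_1 + 2x_2 ≤ -5) is equivalent to 4x_1 - 2x_2 ≥ 5. Together they would need 5 ≤ 4x_1 - 2x_2 ≤ 3, which is impossible since 5 > 3. No point satisfies all constraints.

The feasible region is empty; the LP is infeasible.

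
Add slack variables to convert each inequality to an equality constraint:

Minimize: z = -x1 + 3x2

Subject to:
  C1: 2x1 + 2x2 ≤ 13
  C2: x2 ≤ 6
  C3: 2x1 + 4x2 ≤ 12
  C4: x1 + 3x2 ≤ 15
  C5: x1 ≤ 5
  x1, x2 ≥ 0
min z = -x1 + 3x2

s.t.
  2x1 + 2x2 + s1 = 13
  x2 + s2 = 6
  2x1 + 4x2 + s3 = 12
  x1 + 3x2 + s4 = 15
  x1 + s5 = 5
  x1, x2, s1, s2, s3, s4, s5 ≥ 0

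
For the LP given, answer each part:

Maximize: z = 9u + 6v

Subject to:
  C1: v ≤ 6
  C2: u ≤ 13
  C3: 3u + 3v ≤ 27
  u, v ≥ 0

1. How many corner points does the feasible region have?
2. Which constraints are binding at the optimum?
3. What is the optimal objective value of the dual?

1. 4
2. C3, v ≥ 0
3. 81 (by strong duality, equal to the primal optimum)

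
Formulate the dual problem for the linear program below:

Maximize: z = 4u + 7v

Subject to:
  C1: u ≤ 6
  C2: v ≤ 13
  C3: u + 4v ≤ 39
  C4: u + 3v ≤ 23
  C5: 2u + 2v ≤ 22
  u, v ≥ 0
Minimize: z = 6y1 + 13y2 + 39y3 + 23y4 + 22y5

Subject to:
  C1: -y1 - y3 - y4 - 2y5 ≤ -4
  C2: -y2 - 4y3 - 3y4 - 2y5 ≤ -7
  y1, y2, y3, y4, y5 ≥ 0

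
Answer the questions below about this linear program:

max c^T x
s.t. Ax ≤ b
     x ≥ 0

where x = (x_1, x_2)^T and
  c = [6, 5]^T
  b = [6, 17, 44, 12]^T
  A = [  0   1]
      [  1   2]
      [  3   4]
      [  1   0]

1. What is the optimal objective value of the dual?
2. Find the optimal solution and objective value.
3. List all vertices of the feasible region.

1. 82 (by strong duality, equal to the primal optimum)
2. x_1 = 12, x_2 = 2, z = 82
3. (0, 0), (12, 0), (12, 2), (10, 3.5), (5, 6), (0, 6)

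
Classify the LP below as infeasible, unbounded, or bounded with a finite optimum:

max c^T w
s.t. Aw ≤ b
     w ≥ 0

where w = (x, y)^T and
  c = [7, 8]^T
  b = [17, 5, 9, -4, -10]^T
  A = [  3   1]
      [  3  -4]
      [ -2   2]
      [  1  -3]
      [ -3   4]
One constraint requires 3x - 4y ≤ 5, while the constraint -3x + 4y ≤ -10 is equivalent to 3x - 4y ≥ 10. Together they would need 10 ≤ 3x - 4y ≤ 5, which is impossible since 10 > 5. No point satisfies all constraints.

The feasible region is empty; the LP is infeasible.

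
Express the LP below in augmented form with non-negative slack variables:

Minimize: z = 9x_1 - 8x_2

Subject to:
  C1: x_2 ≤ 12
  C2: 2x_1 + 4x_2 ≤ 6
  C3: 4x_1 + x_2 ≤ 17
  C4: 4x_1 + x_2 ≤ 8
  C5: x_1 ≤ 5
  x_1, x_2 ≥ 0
min z = 9x_1 - 8x_2

s.t.
  x_2 + s1 = 12
  2x_1 + 4x_2 + s2 = 6
  4x_1 + x_2 + s3 = 17
  4x_1 + x_2 + s4 = 8
  x_1 + s5 = 5
  x_1, x_2, s1, s2, s3, s4, s5 ≥ 0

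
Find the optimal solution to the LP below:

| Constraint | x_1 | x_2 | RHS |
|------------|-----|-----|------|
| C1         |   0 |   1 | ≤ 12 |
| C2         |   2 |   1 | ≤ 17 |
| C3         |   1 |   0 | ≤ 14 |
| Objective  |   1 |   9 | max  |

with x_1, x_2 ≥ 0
x_1 = 2.5, x_2 = 12, z = 110.5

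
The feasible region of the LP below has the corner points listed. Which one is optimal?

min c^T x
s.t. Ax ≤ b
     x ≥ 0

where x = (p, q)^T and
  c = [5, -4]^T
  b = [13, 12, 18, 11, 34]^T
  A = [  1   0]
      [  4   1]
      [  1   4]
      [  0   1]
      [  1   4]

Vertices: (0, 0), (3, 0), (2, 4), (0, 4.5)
Evaluating z = 5p - 4q at each vertex:
  (0, 0): z = 0
  (3, 0): z = 15
  (2, 4): z = -6
  (0, 4.5): z = -18

The smallest value is z = -18, attained at (0, 4.5).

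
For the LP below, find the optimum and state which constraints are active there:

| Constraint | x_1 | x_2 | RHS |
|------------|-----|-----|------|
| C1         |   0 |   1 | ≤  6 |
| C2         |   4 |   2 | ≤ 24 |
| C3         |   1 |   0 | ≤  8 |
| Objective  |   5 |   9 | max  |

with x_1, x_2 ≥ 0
Optimal: x_1 = 3, x_2 = 6
Slack at optimum:
  C1: slack = 0 (binding)
  C2: slack = 0 (binding)
  C3: slack = 5
  x_1 ≥ 0: x_1 = 3
  x_2 ≥ 0: x_2 = 6
Binding constraints: C1, C2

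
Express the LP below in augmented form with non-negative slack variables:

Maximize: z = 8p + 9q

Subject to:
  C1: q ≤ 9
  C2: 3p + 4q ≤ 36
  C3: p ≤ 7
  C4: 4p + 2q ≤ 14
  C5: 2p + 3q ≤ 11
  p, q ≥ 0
max z = 8p + 9q

s.t.
  q + s1 = 9
  3p + 4q + s2 = 36
  p + s3 = 7
  4p + 2q + s4 = 14
  2p + 3q + s5 = 11
  p, q, s1, s2, s3, s4, s5 ≥ 0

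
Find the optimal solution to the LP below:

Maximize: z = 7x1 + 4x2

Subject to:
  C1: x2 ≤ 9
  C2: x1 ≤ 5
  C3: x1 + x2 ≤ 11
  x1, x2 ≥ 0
Each vertex is the intersection of two constraint boundaries that also satisfies all remaining constraints:
  x1 = 0 and x2 = 0 → (0, 0)
  x1 = 5 and x2 = 0 → (5, 0)
  x1 = 5 and x1 + x2 = 11 → (5, 6)
  x2 = 9 and x1 + x2 = 11 → (2, 9)
  x2 = 9 and x1 = 0 → (0, 9)

Evaluating z = 7x1 + 4x2 at each vertex:
  (0, 0): z = 0
  (5, 0): z = 35
  (5, 6): z = 59
  (2, 9): z = 50
  (0, 9): z = 36

The maximum is at (5, 6) with z = 59.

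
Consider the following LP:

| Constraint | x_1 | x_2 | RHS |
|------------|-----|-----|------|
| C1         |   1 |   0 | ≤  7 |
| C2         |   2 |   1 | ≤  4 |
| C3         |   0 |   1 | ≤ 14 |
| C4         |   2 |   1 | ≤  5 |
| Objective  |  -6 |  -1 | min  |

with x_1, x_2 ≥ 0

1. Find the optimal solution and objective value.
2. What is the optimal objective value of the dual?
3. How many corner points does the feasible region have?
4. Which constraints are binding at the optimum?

1. x_1 = 2, x_2 = 0, z = -12
2. -12 (by strong duality, equal to the primal optimum)
3. 3
4. C2, x_2 ≥ 0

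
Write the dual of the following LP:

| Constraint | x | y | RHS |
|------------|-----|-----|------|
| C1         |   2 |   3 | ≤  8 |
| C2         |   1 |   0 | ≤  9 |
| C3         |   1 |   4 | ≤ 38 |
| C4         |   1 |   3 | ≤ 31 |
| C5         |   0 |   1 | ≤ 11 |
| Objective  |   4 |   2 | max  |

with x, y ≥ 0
Minimize: z = 8y1 + 9y2 + 38y3 + 31y4 + 11y5

Subject to:
  C1: -2y1 - y2 - y3 - y4 ≤ -4
  C2: -3y1 - 4y3 - 3y4 - y5 ≤ -2
  y1, y2, y3, y4, y5 ≥ 0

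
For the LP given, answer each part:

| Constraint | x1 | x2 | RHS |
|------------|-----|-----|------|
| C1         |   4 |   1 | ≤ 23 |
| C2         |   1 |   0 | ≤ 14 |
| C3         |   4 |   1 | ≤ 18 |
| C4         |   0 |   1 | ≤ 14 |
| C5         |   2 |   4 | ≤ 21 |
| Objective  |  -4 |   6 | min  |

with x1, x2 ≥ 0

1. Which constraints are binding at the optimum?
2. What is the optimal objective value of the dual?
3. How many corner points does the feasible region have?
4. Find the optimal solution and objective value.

1. C3, x2 ≥ 0
2. -18 (by strong duality, equal to the primal optimum)
3. 4
4. x1 = 4.5, x2 = 0, z = -18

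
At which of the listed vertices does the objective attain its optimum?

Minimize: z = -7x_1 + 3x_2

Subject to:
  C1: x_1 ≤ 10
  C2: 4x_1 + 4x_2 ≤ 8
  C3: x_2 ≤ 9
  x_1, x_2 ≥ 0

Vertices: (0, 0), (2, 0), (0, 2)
(2, 0) with z = -14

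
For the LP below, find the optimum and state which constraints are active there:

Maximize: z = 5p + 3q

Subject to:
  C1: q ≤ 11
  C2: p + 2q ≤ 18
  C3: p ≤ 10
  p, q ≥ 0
Optimal: p = 10, q = 4
Binding: C2, C3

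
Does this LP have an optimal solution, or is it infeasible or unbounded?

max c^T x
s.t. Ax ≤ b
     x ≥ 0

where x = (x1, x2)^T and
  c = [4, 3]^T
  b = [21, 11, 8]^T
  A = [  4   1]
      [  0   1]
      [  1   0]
The point (2.5, 11) satisfies every constraint, so the LP is feasible; the constraints give x1 ≤ 8 and x2 ≤ 11, which with x1, x2 ≥ 0 keep the feasible region inside a bounded box. A feasible, bounded LP attains a finite optimum at a vertex.

Evaluating z = 4x1 + 3x2 at each vertex:
  (0, 0): z = 0
  (5.25, 0): z = 21
  (2.5, 11): z = 43
  (0, 11): z = 33

Feasible with finite optimum z* = 43 at (2.5, 11).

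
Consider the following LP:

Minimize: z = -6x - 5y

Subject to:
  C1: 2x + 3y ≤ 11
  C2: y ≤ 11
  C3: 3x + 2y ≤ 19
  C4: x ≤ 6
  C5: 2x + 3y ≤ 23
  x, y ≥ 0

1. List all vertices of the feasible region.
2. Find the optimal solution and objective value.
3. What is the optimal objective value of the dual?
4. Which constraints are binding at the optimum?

1. (0, 0), (5.5, 0), (0, 3.667)
2. x = 5.5, y = 0, z = -33
3. -33 (by strong duality, equal to the primal optimum)
4. C1, y ≥ 0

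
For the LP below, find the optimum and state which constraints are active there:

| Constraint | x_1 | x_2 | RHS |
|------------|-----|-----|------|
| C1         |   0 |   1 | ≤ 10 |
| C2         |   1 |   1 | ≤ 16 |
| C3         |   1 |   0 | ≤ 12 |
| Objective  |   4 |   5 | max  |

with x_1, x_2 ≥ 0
Optimal: x_1 = 6, x_2 = 10
Slack at optimum:
  C1: slack = 0 (binding)
  C2: slack = 0 (binding)
  C3: slack = 6
  x_1 ≥ 0: x_1 = 6
  x_2 ≥ 0: x_2 = 10
Binding constraints: C1, C2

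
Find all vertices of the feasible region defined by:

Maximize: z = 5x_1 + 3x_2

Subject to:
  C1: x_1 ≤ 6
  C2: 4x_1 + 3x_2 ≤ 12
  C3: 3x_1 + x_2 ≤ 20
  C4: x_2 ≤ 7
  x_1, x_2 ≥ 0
Each vertex is the intersection of two constraint boundaries that also satisfies all remaining constraints:
  x_1 = 0 and x_2 = 0 → (0, 0)
  4x_1 + 3x_2 = 12 and x_2 = 0 → (3, 0)
  4x_1 + 3x_2 = 12 and x_1 = 0 → (0, 4)

Vertices: (0, 0), (3, 0), (0, 4)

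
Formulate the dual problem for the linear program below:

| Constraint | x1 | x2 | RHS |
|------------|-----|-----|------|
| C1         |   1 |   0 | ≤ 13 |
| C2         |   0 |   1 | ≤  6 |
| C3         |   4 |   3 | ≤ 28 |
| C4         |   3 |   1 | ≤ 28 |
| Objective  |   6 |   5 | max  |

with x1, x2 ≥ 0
Minimize: z = 13y1 + 6y2 + 28y3 + 28y4

Subject to:
  C1: -y1 - 4y3 - 3y4 ≤ -6
  C2: -y2 - 3y3 - y4 ≤ -5
  y1, y2, y3, y4 ≥ 0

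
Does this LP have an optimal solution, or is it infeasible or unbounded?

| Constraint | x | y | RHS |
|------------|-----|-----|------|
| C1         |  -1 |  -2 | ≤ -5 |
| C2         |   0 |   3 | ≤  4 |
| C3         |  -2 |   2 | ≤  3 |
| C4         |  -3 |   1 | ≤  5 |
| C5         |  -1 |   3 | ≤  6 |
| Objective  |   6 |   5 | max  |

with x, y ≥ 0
Feasible point: (3, 1) satisfies every constraint, so the LP is feasible.
Direction d = (1, 0): for each constraint row a, a·d ≤ 0 —
  (-1)(1) + (-2)(0) = -1 ≤ 0
  (0)(1) + (3)(0) = 0 ≤ 0
  (-2)(1) + (2)(0) = -2 ≤ 0
  (-3)(1) + (1)(0) = -3 ≤ 0
  (-1)(1) + (3)(0) = -1 ≤ 0
and d ≥ 0, so (3, 1) + t·d stays feasible for every t ≥ 0. Along this ray z = 6x + 5y changes by 6 per unit t, so z → +∞.

Unbounded — the objective can increase without bound over the feasible region.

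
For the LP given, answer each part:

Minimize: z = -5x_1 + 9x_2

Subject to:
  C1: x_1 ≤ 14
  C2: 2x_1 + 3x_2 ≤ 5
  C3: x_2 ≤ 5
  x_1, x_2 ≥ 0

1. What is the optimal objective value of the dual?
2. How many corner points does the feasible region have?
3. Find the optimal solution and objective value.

1. -12.5 (by strong duality, equal to the primal optimum)
2. 3
3. x_1 = 2.5, x_2 = 0, z = -12.5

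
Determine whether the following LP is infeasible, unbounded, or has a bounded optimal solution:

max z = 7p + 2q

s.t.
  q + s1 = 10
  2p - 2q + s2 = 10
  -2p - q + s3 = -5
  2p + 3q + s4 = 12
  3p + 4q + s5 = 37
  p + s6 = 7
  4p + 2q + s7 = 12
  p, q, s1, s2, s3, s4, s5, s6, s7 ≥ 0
The point (3, 0) satisfies every constraint, so the LP is feasible; the constraints give p ≤ 7 and q ≤ 10, which with p, q ≥ 0 keep the feasible region inside a bounded box. A feasible, bounded LP attains a finite optimum at a vertex.

Bounded optimum: z* = 21 at (3, 0).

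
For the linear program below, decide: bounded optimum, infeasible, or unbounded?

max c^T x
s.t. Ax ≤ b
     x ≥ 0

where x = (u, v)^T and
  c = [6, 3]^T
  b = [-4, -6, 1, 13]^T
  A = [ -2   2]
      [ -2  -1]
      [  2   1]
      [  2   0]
One constraint requires 2u + v ≤ 1, while the constraint -2u - v ≤ -6 is equivalent to 2u + v ≥ 6. Together they would need 6 ≤ 2u + v ≤ 1, which is impossible since 6 > 1. No point satisfies all constraints.

Infeasible — the constraint set is empty.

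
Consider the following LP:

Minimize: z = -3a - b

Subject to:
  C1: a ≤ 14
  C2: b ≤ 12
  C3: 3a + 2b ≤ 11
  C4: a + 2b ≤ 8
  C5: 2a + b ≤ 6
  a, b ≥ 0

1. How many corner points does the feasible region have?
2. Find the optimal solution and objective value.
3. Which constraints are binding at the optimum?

1. 4
2. a = 3, b = 0, z = -9
3. C5, b ≥ 0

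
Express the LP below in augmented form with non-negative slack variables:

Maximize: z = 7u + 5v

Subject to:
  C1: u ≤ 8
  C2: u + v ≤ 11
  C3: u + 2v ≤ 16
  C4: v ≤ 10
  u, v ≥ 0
max z = 7u + 5v

s.t.
  u + s1 = 8
  u + v + s2 = 11
  u + 2v + s3 = 16
  v + s4 = 10
  u, v, s1, s2, s3, s4 ≥ 0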